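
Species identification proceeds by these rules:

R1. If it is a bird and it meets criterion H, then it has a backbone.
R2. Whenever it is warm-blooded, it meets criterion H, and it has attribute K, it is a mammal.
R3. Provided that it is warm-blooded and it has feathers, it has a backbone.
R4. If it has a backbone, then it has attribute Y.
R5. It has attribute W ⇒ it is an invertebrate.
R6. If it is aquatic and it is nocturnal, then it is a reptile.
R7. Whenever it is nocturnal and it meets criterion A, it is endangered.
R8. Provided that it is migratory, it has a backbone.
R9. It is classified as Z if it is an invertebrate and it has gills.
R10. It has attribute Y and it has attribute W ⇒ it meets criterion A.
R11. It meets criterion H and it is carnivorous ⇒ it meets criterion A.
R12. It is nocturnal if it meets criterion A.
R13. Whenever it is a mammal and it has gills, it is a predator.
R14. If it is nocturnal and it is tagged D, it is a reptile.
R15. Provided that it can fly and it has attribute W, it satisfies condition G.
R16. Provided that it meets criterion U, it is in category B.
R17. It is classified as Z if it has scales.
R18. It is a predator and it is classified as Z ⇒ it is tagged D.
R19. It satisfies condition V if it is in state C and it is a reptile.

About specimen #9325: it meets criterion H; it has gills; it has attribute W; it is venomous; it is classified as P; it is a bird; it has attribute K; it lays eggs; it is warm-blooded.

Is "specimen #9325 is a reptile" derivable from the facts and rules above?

By R1 (it is a bird, it meets criterion H): it has a backbone.
By R2 (it is warm-blooded, it meets criterion H, it has attribute K): it is a mammal.
By R4 (it has a backbone): it has attribute Y.
By R5 (it has attribute W): it is an invertebrate.
By R9 (it is an invertebrate, it has gills): it is classified as Z.
By R10 (it has attribute Y, it has attribute W): it meets criterion A.
By R12 (it meets criterion A): it is nocturnal.
By R13 (it is a mammal, it has gills): it is a predator.
By R18 (it is a predator, it is classified as Z): it is tagged D.
By R14 (it is nocturnal, it is tagged D): it is a reptile.

Yes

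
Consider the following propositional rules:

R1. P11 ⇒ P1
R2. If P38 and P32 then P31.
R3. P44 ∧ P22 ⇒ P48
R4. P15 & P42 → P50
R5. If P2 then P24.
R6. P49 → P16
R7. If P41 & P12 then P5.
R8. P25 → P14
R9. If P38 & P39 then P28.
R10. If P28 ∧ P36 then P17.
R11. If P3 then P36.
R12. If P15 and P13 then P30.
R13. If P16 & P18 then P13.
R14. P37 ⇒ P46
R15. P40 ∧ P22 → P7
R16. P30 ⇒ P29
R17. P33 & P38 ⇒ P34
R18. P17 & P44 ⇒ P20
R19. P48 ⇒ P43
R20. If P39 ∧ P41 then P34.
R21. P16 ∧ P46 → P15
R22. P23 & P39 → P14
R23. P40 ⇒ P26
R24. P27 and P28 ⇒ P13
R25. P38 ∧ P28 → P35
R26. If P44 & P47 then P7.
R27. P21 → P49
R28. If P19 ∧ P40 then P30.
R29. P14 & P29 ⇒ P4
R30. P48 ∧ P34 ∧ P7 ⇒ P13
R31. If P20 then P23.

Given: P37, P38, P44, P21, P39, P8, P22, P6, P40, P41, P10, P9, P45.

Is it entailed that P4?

No

Forward chaining from the given facts derives: P48, P28, P46, P7, P43, P34, P26, P35, P49, P13, P16, P15, P30, P29.
The only rule concluding P4 is R29, which needs P14; that is never established.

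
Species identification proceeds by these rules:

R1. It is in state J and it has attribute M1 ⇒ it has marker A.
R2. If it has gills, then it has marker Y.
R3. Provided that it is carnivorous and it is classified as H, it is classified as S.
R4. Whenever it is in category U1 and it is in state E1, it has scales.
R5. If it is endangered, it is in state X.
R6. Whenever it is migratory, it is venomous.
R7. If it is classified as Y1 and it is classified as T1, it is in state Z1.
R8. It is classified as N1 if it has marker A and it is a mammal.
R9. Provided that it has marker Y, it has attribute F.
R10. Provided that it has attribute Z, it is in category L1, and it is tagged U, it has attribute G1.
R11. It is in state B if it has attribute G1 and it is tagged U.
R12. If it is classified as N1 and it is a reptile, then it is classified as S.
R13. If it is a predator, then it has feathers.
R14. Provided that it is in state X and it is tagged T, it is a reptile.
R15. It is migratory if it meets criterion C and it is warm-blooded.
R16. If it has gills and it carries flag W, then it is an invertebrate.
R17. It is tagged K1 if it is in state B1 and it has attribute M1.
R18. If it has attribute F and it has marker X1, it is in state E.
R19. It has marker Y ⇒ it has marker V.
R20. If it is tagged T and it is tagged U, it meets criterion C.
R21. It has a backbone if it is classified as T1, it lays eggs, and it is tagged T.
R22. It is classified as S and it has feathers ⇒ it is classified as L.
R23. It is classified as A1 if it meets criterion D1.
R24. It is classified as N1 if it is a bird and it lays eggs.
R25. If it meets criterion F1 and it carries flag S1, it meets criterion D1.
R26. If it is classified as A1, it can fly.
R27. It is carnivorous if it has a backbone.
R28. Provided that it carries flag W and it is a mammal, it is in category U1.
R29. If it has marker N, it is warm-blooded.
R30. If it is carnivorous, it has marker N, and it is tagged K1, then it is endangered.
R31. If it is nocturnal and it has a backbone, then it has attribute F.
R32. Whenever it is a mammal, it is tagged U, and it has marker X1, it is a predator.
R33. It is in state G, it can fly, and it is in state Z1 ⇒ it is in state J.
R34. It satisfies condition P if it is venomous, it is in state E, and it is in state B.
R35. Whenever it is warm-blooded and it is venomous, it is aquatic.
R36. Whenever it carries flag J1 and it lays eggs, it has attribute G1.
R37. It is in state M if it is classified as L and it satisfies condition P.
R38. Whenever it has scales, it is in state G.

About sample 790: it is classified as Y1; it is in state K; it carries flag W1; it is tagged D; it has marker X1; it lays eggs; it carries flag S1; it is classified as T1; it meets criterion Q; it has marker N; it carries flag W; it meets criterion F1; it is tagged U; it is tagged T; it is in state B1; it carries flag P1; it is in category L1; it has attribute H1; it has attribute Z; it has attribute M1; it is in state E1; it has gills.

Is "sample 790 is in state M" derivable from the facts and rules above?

No

Forward chaining from the given facts derives: has marker Y, is in state Z1, has attribute F, has attribute G1, is in state B, is an invertebrate, is tagged K1, is in state E, has marker V, meets criterion C, has a backbone, meets criterion D1, is carnivorous, is warm-blooded, is endangered, is in state X, is a reptile, is migratory, is classified as A1, can fly, is venomous, satisfies condition P, is aquatic.
The only rule concluding "it is in state M" is R37, which needs "it is classified as L"; that is never established.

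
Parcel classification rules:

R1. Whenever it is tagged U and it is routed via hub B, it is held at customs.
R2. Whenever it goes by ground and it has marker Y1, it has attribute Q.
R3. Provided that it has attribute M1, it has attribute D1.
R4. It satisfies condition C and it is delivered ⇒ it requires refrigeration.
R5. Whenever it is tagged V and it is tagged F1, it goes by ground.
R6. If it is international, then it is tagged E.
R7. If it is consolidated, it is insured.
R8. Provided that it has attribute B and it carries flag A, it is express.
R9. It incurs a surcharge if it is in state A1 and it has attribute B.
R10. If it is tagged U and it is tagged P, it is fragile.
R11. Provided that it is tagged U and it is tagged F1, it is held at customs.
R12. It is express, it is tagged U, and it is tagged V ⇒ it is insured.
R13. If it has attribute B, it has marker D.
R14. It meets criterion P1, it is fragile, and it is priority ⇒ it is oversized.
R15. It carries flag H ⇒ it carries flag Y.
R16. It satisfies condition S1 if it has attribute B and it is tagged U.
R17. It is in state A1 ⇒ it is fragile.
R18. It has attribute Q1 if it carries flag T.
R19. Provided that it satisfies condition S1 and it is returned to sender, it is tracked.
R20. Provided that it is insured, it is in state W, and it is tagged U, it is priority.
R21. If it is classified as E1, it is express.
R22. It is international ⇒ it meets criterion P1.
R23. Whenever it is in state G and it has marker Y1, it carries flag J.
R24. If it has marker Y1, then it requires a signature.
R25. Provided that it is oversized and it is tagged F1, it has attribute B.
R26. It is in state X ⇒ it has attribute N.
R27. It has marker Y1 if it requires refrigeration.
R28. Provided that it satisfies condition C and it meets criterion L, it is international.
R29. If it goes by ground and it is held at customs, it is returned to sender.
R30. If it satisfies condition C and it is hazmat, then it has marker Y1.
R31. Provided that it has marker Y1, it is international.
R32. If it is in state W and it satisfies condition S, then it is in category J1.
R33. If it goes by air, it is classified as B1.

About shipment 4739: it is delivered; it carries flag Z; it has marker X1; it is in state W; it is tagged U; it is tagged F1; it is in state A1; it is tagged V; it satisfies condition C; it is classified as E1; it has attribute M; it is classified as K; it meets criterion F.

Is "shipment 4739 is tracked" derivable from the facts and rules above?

Yes

By R4 (it satisfies condition C, it is delivered): it requires refrigeration.
By R5 (it is tagged V, it is tagged F1): it goes by ground.
By R11 (it is tagged U, it is tagged F1): it is held at customs.
By R17 (it is in state A1): it is fragile.
By R21 (it is classified as E1): it is express.
By R27 (it requires refrigeration): it has marker Y1.
By R29 (it goes by ground, it is held at customs): it is returned to sender.
By R31 (it has marker Y1): it is international.
By R12 (it is express, it is tagged U, it is tagged V): it is insured.
By R20 (it is insured, it is in state W, it is tagged U): it is priority.
By R22 (it is international): it meets criterion P1.
By R14 (it meets criterion P1, it is fragile, it is priority): it is oversized.
By R25 (it is oversized, it is tagged F1): it has attribute B.
By R16 (it has attribute B, it is tagged U): it satisfies condition S1.
By R19 (it satisfies condition S1, it is returned to sender): it is tracked.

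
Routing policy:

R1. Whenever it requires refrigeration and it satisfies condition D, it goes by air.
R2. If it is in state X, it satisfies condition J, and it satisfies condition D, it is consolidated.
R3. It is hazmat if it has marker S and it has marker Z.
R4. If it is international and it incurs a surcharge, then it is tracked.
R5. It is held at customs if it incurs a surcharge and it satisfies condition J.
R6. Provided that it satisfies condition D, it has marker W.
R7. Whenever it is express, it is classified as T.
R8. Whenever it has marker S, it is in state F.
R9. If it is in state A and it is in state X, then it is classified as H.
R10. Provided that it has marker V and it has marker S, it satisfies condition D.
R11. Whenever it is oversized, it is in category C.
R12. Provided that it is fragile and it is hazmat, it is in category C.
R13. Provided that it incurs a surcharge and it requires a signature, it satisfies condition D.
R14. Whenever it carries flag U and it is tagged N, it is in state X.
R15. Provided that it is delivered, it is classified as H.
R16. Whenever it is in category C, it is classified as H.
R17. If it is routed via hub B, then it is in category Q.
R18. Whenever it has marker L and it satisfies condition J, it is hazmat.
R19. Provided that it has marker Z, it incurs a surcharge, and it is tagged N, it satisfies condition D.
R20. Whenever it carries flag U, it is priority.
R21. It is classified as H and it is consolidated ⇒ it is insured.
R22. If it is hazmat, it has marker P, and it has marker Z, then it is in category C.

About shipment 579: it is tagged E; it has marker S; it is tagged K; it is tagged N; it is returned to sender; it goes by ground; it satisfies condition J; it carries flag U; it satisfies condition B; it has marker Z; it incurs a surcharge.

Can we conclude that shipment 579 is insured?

No

Forward chaining from the given facts derives: is hazmat, is held at customs, is in state F, is in state X, satisfies condition D, is priority, is consolidated, has marker W.
The only rule concluding "it is insured" is R21, which needs "it is classified as H"; that is never established.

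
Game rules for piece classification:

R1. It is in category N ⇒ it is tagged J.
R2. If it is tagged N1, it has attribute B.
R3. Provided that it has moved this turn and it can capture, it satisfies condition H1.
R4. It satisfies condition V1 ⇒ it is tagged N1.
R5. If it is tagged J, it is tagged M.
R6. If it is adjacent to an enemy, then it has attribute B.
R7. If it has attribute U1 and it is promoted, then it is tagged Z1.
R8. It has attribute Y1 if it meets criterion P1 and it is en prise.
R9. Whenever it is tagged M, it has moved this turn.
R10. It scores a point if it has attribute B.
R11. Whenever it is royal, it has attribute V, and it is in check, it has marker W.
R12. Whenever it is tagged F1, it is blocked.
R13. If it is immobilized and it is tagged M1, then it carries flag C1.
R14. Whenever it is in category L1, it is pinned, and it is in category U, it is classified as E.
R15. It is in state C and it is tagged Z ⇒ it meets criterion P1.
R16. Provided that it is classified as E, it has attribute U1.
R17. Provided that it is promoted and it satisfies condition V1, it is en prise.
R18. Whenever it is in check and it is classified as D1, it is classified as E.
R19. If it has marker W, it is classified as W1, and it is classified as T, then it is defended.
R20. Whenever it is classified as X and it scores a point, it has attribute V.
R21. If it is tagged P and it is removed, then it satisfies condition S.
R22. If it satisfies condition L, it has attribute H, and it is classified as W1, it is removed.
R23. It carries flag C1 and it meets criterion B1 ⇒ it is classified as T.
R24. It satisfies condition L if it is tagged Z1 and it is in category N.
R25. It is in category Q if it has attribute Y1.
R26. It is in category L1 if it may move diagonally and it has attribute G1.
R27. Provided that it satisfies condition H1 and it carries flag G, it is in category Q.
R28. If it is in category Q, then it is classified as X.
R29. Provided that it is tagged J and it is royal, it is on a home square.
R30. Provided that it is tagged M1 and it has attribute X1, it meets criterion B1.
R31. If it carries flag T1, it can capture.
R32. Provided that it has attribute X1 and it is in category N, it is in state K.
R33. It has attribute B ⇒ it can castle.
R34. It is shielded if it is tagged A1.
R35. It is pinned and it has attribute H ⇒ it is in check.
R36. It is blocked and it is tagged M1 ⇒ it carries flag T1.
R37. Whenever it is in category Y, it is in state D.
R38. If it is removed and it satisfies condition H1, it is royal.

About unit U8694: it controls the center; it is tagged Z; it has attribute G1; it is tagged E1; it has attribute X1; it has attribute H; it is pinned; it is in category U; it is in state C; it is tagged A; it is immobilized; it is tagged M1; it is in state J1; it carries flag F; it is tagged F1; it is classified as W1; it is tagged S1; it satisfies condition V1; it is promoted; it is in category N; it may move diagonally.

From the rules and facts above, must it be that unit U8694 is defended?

Yes

By R1 (it is in category N): it is tagged J.
By R4 (it satisfies condition V1): it is tagged N1.
By R5 (it is tagged J): it is tagged M.
By R9 (it is tagged M): it has moved this turn.
By R12 (it is tagged F1): it is blocked.
By R13 (it is immobilized, it is tagged M1): it carries flag C1.
By R15 (it is in state C, it is tagged Z): it meets criterion P1.
By R17 (it is promoted, it satisfies condition V1): it is en prise.
By R26 (it may move diagonally, it has attribute G1): it is in category L1.
By R30 (it is tagged M1, it has attribute X1): it meets criterion B1.
By R35 (it is pinned, it has attribute H): it is in check.
By R36 (it is blocked, it is tagged M1): it carries flag T1.
By R2 (it is tagged N1): it has attribute B.
By R8 (it meets criterion P1, it is en prise): it has attribute Y1.
By R10 (it has attribute B): it scores a point.
By R14 (it is in category L1, it is pinned, it is in category U): it is classified as E.
By R16 (it is classified as E): it has attribute U1.
By R23 (it carries flag C1, it meets criterion B1): it is classified as T.
By R25 (it has attribute Y1): it is in category Q.
By R28 (it is in category Q): it is classified as X.
By R31 (it carries flag T1): it can capture.
By R3 (it has moved this turn, it can capture): it satisfies condition H1.
By R7 (it has attribute U1, it is promoted): it is tagged Z1.
By R20 (it is classified as X, it scores a point): it has attribute V.
By R24 (it is tagged Z1, it is in category N): it satisfies condition L.
By R22 (it satisfies condition L, it has attribute H, it is classified as W1): it is removed.
By R38 (it is removed, it satisfies condition H1): it is royal.
By R11 (it is royal, it has attribute V, it is in check): it has marker W.
By R19 (it has marker W, it is classified as W1, it is classified as T): it is defended.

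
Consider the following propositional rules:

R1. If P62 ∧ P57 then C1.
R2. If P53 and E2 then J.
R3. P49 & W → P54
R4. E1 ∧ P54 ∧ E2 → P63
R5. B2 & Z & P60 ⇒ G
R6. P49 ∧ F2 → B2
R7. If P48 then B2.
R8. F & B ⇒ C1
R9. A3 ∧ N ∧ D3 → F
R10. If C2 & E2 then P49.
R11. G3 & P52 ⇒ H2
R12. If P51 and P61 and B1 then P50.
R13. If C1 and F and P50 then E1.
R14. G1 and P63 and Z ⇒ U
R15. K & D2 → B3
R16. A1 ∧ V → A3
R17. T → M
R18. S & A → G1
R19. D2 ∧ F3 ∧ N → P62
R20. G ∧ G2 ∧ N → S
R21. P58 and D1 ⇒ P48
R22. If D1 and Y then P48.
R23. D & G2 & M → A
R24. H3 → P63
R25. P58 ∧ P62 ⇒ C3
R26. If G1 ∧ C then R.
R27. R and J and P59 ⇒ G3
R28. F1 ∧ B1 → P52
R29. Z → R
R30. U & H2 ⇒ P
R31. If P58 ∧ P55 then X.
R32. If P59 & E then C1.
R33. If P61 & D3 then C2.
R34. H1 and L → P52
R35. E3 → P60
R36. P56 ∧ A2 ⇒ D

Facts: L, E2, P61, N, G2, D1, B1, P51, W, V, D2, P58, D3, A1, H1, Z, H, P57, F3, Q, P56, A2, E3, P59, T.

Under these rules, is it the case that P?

Forward chaining from the given facts derives: P50, A3, M, P62, P48, C3, R, C2, P52, P60, D, C1, B2, F, P49, E1, A, P54, P63, G, S, G1, U.
The only rule concluding P is R30, which needs H2; that is never established.

No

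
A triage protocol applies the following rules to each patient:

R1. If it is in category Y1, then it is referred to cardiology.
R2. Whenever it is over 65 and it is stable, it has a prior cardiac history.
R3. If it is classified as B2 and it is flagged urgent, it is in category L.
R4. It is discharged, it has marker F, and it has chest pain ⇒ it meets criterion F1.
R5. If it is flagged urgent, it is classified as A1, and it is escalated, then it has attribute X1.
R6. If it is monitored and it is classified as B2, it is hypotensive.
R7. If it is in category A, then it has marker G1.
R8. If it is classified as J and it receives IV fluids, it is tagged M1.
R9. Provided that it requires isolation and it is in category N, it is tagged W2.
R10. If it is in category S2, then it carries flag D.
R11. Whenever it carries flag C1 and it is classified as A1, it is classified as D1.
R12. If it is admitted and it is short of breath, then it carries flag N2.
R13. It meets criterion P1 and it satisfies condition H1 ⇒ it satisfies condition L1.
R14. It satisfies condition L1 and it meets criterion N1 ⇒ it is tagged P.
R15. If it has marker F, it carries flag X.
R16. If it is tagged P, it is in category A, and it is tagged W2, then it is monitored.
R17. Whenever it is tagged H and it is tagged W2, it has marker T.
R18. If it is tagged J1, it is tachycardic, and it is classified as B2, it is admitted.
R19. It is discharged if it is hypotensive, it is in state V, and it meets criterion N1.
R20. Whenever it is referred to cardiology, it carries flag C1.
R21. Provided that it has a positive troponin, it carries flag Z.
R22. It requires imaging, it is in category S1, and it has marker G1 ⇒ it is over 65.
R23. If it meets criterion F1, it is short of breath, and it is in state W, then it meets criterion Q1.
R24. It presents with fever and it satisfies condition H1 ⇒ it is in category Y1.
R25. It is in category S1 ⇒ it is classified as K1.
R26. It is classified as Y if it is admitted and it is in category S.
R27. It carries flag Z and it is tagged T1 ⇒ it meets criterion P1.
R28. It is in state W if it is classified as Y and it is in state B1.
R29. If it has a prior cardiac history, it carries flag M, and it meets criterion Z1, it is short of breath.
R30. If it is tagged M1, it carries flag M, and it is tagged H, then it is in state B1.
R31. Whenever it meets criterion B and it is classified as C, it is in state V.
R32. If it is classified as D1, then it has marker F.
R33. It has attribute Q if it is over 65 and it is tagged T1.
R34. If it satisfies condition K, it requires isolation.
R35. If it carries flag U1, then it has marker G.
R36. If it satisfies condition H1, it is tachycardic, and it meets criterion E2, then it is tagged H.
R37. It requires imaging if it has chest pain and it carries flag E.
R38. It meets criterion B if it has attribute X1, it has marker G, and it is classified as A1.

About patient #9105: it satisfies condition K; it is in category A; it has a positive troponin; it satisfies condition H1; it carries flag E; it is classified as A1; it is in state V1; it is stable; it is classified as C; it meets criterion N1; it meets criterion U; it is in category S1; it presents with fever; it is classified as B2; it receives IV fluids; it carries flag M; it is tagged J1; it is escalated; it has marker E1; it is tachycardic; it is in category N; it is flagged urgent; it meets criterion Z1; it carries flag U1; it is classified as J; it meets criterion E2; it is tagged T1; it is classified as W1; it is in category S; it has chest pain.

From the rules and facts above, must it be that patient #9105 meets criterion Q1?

Yes

By R5 (it is flagged urgent, it is classified as A1, it is escalated): it has attribute X1.
By R7 (it is in category A): it has marker G1.
By R8 (it is classified as J, it receives IV fluids): it is tagged M1.
By R18 (it is tagged J1, it is tachycardic, it is classified as B2): it is admitted.
By R21 (it has a positive troponin): it carries flag Z.
By R24 (it presents with fever, it satisfies condition H1): it is in category Y1.
By R26 (it is admitted, it is in category S): it is classified as Y.
By R27 (it carries flag Z, it is tagged T1): it meets criterion P1.
By R34 (it satisfies condition K): it requires isolation.
By R35 (it carries flag U1): it has marker G.
By R36 (it satisfies condition H1, it is tachycardic, it meets criterion E2): it is tagged H.
By R37 (it has chest pain, it carries flag E): it requires imaging.
By R38 (it has attribute X1, it has marker G, it is classified as A1): it meets criterion B.
By R1 (it is in category Y1): it is referred to cardiology.
By R9 (it requires isolation, it is in category N): it is tagged W2.
By R13 (it meets criterion P1, it satisfies condition H1): it satisfies condition L1.
By R14 (it satisfies condition L1, it meets criterion N1): it is tagged P.
By R16 (it is tagged P, it is in category A, it is tagged W2): it is monitored.
By R20 (it is referred to cardiology): it carries flag C1.
By R22 (it requires imaging, it is in category S1, it has marker G1): it is over 65.
By R30 (it is tagged M1, it carries flag M, it is tagged H): it is in state B1.
By R31 (it meets criterion B, it is classified as C): it is in state V.
By R2 (it is over 65, it is stable): it has a prior cardiac history.
By R6 (it is monitored, it is classified as B2): it is hypotensive.
By R11 (it carries flag C1, it is classified as A1): it is classified as D1.
By R19 (it is hypotensive, it is in state V, it meets criterion N1): it is discharged.
By R28 (it is classified as Y, it is in state B1): it is in state W.
By R29 (it has a prior cardiac history, it carries flag M, it meets criterion Z1): it is short of breath.
By R32 (it is classified as D1): it has marker F.
By R4 (it is discharged, it has marker F, it has chest pain): it meets criterion F1.
By R23 (it meets criterion F1, it is short of breath, it is in state W): it meets criterion Q1.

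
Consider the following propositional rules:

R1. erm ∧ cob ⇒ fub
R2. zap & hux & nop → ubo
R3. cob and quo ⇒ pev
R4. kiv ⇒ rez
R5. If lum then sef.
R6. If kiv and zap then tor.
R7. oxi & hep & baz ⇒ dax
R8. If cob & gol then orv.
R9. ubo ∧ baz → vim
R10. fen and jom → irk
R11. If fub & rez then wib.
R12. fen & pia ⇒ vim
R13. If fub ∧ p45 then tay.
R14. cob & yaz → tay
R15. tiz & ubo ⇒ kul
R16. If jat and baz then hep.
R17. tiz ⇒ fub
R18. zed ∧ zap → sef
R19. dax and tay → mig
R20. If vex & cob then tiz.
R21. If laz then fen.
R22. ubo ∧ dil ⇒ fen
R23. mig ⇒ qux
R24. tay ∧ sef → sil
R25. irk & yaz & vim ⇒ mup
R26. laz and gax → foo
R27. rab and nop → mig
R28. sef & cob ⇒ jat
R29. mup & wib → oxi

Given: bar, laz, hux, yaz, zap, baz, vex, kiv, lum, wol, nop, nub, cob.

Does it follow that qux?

Forward chaining from the given facts derives: ubo, rez, sef, tor, vim, tay, tiz, fen, sil, jat, kul, hep, fub, wib.
The only rule concluding qux is R23, which needs mig; that is never established.

No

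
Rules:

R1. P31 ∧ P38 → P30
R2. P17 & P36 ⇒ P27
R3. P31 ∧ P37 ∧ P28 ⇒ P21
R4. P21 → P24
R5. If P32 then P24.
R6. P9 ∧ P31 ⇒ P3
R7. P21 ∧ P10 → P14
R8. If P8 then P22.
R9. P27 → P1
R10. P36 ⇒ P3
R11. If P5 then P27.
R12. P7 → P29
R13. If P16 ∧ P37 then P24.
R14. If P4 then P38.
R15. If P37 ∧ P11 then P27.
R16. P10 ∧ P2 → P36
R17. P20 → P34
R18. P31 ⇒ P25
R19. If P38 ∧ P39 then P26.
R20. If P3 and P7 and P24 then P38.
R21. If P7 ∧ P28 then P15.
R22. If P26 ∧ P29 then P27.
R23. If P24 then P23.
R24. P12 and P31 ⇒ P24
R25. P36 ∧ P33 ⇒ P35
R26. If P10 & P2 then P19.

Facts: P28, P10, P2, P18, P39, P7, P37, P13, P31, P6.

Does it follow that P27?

Yes

P21  (by R3: P31, P37, P28)
P24  (by R4: P21)
P29  (by R12: P7)
P36  (by R16: P10, P2)
P3  (by R10: P36)
P38  (by R20: P3, P7, P24)
P26  (by R19: P38, P39)
P27  (by R22: P26, P29)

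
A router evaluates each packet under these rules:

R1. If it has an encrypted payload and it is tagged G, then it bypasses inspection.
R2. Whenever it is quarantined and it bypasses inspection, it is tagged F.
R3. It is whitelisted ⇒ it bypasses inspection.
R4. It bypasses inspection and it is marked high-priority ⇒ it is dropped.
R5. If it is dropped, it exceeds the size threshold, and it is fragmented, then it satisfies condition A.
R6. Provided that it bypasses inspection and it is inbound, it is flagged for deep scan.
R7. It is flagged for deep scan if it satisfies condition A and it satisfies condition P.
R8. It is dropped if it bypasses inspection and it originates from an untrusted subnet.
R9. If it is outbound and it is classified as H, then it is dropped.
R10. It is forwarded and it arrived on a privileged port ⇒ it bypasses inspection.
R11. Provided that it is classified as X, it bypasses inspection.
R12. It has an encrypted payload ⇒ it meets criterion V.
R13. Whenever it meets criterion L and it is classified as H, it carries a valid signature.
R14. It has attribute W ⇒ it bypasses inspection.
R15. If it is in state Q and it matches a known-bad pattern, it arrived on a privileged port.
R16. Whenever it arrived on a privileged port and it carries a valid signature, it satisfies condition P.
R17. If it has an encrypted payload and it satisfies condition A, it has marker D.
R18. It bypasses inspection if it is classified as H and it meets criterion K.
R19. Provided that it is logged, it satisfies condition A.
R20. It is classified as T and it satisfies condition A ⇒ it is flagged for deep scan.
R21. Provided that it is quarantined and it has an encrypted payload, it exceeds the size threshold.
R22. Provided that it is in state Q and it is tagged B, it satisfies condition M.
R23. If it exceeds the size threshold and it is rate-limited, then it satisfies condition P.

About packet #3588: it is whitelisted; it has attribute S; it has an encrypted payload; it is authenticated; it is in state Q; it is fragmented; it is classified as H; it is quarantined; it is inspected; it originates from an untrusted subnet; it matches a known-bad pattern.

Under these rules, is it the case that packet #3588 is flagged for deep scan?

No

Forward chaining from the given facts derives: bypasses inspection, is dropped, meets criterion V, arrived on a privileged port, exceeds the size threshold, is tagged F, satisfies condition A, has marker D.
Rules concluding "it is flagged for deep scan": R6 needs "it is inbound"; R7 needs "it satisfies condition P"; R20 needs "it is classified as T" — none of these are established.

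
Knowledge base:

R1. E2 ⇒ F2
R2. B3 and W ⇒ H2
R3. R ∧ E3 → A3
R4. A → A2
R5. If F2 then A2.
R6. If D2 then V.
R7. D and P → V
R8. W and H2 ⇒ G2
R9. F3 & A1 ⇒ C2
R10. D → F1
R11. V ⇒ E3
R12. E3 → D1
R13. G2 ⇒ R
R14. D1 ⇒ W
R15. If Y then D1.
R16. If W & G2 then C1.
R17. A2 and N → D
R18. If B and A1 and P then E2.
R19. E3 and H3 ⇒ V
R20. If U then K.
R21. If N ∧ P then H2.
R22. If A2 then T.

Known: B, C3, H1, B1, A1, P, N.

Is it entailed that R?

E2  (by R18: B, A1, P)
H2  (by R21: N, P)
F2  (by R1: E2)
A2  (by R5: F2)
D  (by R17: A2, N)
V  (by R7: D, P)
E3  (by R11: V)
D1  (by R12: E3)
W  (by R14: D1)
G2  (by R8: W, H2)
R  (by R13: G2)

Yes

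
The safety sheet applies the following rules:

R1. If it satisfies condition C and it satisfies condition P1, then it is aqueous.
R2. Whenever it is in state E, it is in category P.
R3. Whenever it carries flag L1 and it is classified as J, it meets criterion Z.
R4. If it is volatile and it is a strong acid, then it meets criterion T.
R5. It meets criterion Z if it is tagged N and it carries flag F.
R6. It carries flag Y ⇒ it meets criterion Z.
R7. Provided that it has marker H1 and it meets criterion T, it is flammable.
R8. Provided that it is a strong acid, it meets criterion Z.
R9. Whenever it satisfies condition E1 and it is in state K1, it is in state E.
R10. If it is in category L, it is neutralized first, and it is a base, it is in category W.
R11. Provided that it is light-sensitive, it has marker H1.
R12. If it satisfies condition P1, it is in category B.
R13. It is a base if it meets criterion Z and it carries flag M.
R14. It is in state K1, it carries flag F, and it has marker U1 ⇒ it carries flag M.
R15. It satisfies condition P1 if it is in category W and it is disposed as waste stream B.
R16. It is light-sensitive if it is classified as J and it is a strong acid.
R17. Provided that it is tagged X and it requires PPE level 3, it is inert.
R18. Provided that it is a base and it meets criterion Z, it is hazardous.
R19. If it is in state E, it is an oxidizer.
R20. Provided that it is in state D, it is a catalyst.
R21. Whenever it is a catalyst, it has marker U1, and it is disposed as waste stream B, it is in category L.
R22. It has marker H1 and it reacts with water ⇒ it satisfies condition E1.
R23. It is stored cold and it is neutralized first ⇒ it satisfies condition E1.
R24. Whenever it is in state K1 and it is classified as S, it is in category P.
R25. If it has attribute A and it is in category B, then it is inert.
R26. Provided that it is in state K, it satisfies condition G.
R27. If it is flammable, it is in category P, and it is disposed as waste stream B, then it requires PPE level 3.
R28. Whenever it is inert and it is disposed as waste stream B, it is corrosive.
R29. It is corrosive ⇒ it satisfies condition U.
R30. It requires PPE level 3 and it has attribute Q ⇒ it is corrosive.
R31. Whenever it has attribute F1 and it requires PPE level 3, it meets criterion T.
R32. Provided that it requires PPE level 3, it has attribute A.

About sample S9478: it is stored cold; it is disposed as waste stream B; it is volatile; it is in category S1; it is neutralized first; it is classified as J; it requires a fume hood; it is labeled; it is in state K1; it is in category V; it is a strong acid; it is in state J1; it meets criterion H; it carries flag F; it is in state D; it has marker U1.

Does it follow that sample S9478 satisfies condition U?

By R4 (it is volatile, it is a strong acid): it meets criterion T.
By R8 (it is a strong acid): it meets criterion Z.
By R14 (it is in state K1, it carries flag F, it has marker U1): it carries flag M.
By R16 (it is classified as J, it is a strong acid): it is light-sensitive.
By R20 (it is in state D): it is a catalyst.
By R21 (it is a catalyst, it has marker U1, it is disposed as waste stream B): it is in category L.
By R23 (it is stored cold, it is neutralized first): it satisfies condition E1.
By R9 (it satisfies condition E1, it is in state K1): it is in state E.
By R11 (it is light-sensitive): it has marker H1.
By R13 (it meets criterion Z, it carries flag M): it is a base.
By R2 (it is in state E): it is in category P.
By R7 (it has marker H1, it meets criterion T): it is flammable.
By R10 (it is in category L, it is neutralized first, it is a base): it is in category W.
By R15 (it is in category W, it is disposed as waste stream B): it satisfies condition P1.
By R27 (it is flammable, it is in category P, it is disposed as waste stream B): it requires PPE level 3.
By R32 (it requires PPE level 3): it has attribute A.
By R12 (it satisfies condition P1): it is in category B.
By R25 (it has attribute A, it is in category B): it is inert.
By R28 (it is inert, it is disposed as waste stream B): it is corrosive.
By R29 (it is corrosive): it satisfies condition U.

Yes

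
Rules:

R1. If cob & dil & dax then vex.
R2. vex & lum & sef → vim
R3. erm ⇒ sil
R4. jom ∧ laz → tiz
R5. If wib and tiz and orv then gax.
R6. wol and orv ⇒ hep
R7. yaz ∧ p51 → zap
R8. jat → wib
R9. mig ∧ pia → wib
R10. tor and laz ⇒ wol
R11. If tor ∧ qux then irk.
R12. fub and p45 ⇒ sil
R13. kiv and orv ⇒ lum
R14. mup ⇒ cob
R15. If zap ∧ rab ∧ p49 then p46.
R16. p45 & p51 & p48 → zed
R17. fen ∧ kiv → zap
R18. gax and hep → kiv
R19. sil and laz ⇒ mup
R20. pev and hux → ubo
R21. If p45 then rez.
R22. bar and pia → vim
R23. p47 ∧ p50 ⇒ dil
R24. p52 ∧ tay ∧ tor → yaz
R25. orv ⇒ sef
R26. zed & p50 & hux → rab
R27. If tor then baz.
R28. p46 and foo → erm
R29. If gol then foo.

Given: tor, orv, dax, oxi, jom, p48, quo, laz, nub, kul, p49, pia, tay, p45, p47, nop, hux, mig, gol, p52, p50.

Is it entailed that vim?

No

Forward chaining from the given facts derives: tiz, wib, wol, rez, dil, yaz, sef, baz, foo, gax, hep, kiv, lum.
Rules concluding vim: R2 needs vex; R22 needs bar — none of these are established.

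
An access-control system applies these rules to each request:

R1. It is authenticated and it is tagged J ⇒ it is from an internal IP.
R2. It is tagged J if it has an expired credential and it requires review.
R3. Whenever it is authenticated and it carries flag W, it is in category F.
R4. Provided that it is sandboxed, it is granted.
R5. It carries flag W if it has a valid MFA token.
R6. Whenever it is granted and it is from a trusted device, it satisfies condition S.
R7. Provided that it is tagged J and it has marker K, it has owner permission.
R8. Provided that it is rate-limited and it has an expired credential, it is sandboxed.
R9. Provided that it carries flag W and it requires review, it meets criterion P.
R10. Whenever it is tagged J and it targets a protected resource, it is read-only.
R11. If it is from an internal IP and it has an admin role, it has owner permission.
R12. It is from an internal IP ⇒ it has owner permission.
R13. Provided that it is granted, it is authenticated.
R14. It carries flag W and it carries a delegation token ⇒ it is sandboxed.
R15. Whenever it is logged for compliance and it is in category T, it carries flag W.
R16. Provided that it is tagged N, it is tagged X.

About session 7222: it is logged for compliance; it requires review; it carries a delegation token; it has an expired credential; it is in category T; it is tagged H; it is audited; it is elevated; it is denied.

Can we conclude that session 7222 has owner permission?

Yes

By R2 (it has an expired credential, it requires review): it is tagged J.
By R15 (it is logged for compliance, it is in category T): it carries flag W.
By R14 (it carries flag W, it carries a delegation token): it is sandboxed.
By R4 (it is sandboxed): it is granted.
By R13 (it is granted): it is authenticated.
By R1 (it is authenticated, it is tagged J): it is from an internal IP.
By R12 (it is from an internal IP): it has owner permission.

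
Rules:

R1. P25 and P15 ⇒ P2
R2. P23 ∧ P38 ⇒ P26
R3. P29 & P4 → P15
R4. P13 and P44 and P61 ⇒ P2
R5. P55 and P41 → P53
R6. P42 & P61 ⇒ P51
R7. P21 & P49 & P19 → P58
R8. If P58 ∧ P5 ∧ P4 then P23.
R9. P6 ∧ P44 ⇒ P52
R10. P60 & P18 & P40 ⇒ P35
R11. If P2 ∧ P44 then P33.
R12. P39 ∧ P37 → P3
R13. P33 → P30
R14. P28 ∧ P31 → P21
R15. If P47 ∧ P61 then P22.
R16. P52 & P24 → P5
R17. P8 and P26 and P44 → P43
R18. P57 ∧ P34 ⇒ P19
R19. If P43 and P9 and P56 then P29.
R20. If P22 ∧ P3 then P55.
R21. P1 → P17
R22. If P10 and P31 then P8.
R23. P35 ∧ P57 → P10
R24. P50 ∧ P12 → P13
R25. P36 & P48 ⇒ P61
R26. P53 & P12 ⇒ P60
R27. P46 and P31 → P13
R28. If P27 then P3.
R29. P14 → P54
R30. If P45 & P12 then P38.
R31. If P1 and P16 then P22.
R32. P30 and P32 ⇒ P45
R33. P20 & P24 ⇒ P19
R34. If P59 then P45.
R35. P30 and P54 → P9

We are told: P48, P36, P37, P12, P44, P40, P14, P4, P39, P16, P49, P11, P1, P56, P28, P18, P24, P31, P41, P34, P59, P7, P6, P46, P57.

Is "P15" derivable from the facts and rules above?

Yes

P52  (by R9: P6, P44)
P3  (by R12: P39, P37)
P21  (by R14: P28, P31)
P5  (by R16: P52, P24)
P19  (by R18: P57, P34)
P61  (by R25: P36, P48)
P13  (by R27: P46, P31)
P54  (by R29: P14)
P22  (by R31: P1, P16)
P45  (by R34: P59)
P2  (by R4: P13, P44, P61)
P58  (by R7: P21, P49, P19)
P23  (by R8: P58, P5, P4)
P33  (by R11: P2, P44)
P30  (by R13: P33)
P55  (by R20: P22, P3)
P38  (by R30: P45, P12)
P9  (by R35: P30, P54)
P26  (by R2: P23, P38)
P53  (by R5: P55, P41)
P60  (by R26: P53, P12)
P35  (by R10: P60, P18, P40)
P10  (by R23: P35, P57)
P8  (by R22: P10, P31)
P43  (by R17: P8, P26, P44)
P29  (by R19: P43, P9, P56)
P15  (by R3: P29, P4)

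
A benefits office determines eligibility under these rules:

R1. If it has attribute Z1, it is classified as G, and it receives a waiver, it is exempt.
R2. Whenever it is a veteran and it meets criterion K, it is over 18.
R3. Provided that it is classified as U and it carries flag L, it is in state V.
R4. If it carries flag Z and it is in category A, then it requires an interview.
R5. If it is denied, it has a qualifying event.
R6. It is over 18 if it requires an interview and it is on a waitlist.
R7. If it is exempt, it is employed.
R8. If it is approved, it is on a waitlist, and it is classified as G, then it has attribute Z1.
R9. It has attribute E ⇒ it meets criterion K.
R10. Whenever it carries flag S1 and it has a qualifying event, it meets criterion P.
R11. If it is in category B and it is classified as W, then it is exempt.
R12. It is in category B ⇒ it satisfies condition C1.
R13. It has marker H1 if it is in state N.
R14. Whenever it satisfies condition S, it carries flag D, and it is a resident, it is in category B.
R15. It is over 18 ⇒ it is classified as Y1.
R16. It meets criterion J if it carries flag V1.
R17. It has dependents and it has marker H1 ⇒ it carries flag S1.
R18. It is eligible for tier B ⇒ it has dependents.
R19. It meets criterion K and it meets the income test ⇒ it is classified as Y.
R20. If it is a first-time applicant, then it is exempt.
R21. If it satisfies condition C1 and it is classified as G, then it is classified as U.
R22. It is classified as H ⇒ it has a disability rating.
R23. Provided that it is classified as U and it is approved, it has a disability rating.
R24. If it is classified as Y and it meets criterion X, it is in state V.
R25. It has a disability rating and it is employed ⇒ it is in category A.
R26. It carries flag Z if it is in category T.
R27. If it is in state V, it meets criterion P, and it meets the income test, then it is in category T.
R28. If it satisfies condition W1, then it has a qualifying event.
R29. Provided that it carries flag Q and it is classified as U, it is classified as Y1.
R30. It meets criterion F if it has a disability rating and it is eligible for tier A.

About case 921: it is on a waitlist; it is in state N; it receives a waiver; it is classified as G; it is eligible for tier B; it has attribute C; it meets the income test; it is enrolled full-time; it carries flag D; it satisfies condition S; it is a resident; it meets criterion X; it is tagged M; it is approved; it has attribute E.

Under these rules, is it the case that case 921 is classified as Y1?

No

Forward chaining from the given facts derives: has attribute Z1, meets criterion K, has marker H1, is in category B, has dependents, is classified as Y, is in state V, is exempt, is employed, satisfies condition C1, carries flag S1, is classified as U, has a disability rating, is in category A.
Rules concluding "it is classified as Y1": R15 needs "it is over 18"; R29 needs "it carries flag Q" — none of these are established.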